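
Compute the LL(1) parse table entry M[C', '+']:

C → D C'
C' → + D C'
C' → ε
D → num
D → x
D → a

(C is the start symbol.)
To find M[C', '+'], we find productions for C' where '+' is in the predict set (PREDICT(N → α) = (FIRST(α) \ {ε}) ∪ (FOLLOW(N) if α ⇒* ε)).

Relevant sets:
  FOLLOW(C') = { $ }

C' → + D C': PREDICT = { '+' }
  '+' is in predict set, so this production goes in M[C', '+']
C' → ε: PREDICT = { $ }

M[C', '+'] = C' → + D C'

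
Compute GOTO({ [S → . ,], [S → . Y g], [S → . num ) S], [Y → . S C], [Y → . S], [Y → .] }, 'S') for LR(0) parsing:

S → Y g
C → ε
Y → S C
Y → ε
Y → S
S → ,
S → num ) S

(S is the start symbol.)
{ [C → .], [Y → S . C], [Y → S .] }

GOTO(I, 'S') = CLOSURE({ [A → αX.β] : [A → α.Xβ] ∈ I, X = 'S' })

Items with dot before 'S', with the dot advanced:
  [Y → . S] → [Y → S .]
  [Y → . S C] → [Y → S . C]
Closure of the advanced items:
  [Y → S . C] has the dot before C: add [C → .]

GOTO = { [C → .], [Y → S . C], [Y → S .] }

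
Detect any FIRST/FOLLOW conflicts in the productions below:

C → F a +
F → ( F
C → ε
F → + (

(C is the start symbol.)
Nullable non-terminals: C.
FIRST sets used below: FIRST(F) = { '(', '+' }

C: nullable alternative(s) C → ε; FOLLOW(C) = { $ }
  C → F a +: FIRST \ {ε} = { '(', '+' } — disjoint from FOLLOW(C)
  C → ε: FIRST \ {ε} = { } — this is the only nullable alternative, skip

F has no nullable alternative, so no FIRST/FOLLOW check is needed there.

No FIRST/FOLLOW conflicts found.

Answer: No FIRST/FOLLOW conflicts.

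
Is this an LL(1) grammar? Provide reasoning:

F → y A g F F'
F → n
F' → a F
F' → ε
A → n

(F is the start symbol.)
No. Predict set conflict for F': { 'a' }

Relevant sets:
  FOLLOW(F') = { $, 'a' }

For F:
  PREDICT(F → y A g F F') = { 'y' }
  PREDICT(F → n) = { 'n' }
For F':
  PREDICT(F' → a F) = { 'a' }
  PREDICT(F' → ε) = { $, 'a' }
A has a single production, so nothing to check there.

Conflict found: Predict set conflict for F': { 'a' }
The grammar is NOT LL(1).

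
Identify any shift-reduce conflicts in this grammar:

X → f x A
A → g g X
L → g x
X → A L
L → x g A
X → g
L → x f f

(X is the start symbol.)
Yes — I4: [X → g .] vs [A → g . g X]

A shift-reduce conflict occurs when an LR(0) state has both:
  - a complete (reduce) item [A → α .] (dot at the end), and
  - a shift item [B → β . c γ] (dot before a terminal).

Augment with X' → X and build the canonical LR(0) collection (I0 = CLOSURE({[X' → . X]}), then GOTO on every symbol after a dot until no new states appear). It has 18 states:
  I0: { [A → . g g X], [X → . A L], [X → . f x A], [X → . g], [X' → . X] }  — shift
  I1: { [L → . g x], [L → . x f f], [L → . x g A], [X → A . L] }  — shift
  I2: { [X' → X .] }  — accept
  I3: { [X → f . x A] }  — shift
  I4: { [A → g . g X], [X → g .] }  — shift, reduce
  I5: { [A → . g g X], [A → g g . X], [X → . A L], [X → . f x A], [X → . g] }  — shift
  I6: { [A → g g X .] }  — reduce
  I7: { [A → . g g X], [X → f x . A] }  — shift
  I8: { [X → f x A .] }  — reduce
  I9: { [A → g . g X] }  — shift
  I10: { [X → A L .] }  — reduce
  I11: { [L → g . x] }  — shift
  I12: { [L → x . f f], [L → x . g A] }  — shift
  I13: { [L → x f . f] }  — shift
  I14: { [A → . g g X], [L → x g . A] }  — shift
  I15: { [L → x g A .] }  — reduce
  I16: { [L → x f f .] }  — reduce
  I17: { [L → g x .] }  — reduce

I4 contains reduce item [X → g .] and shift item [A → g . g X] — shift-reduce conflict.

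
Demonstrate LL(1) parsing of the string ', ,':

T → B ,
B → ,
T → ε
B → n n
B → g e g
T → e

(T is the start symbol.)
LL(1) parsing maintains a stack (initially the start symbol over $) and the input. At each step: if the stack top is a terminal, match it against the current input token; if it is a non-terminal N, replace it with the RHS of M[N, lookahead] (the unique production whose predict set contains the lookahead).

Stack is shown with the top on the left.

Stack  Input  Action
--------------------
T $    , , $  output T → B ,
B , $  , , $  output B → ,
, , $  , , $  match ','
, $    , $    match ','
$      $      accept

The string is accepted.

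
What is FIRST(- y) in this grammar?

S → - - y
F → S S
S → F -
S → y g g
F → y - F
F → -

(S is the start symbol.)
To compute FIRST(- y), process the symbols left to right:
Symbol - is a terminal. Add '-' and stop.
FIRST(- y) = { '-' }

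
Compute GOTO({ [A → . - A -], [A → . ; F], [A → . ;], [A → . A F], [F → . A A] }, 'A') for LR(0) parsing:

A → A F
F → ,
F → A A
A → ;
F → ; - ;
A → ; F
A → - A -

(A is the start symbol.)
GOTO(I, 'A') = CLOSURE({ [A → αX.β] : [A → α.Xβ] ∈ I, X = 'A' })

Items with dot before 'A', with the dot advanced:
  [A → . A F] → [A → A . F]
  [F → . A A] → [F → A . A]
Closure of the advanced items:
  [A → A . F] has the dot before F: add [F → . ,], [F → . A A], [F → . ; - ;]
  [F → A . A] has the dot before A: add [A → . A F], [A → . ;], [A → . ; F], [A → . - A -]

GOTO = { [A → . - A -], [A → . ; F], [A → . ;], [A → . A F], [A → A . F], [F → . ,], [F → . ; - ;], [F → . A A], [F → A . A] }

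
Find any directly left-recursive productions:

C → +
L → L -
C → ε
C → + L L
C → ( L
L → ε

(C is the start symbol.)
C → +: starts with '+'
L → L -: LEFT RECURSIVE (starts with L)
C → ε: starts with ε
C → + L L: starts with '+'
C → ( L: starts with '('
L → ε: starts with ε

The grammar has direct left recursion on: L.

Answer: Yes, L is left-recursive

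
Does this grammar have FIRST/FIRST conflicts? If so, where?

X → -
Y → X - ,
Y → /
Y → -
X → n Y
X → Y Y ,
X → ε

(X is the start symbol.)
Yes. X → '-' / X → Y Y ',' on { '-' }; X → n Y / X → Y Y ',' on { 'n' }; Y → X '-' ',' / Y → '/' on { '/' }; Y → X '-' ',' / Y → '-' on { '-' }

A FIRST/FIRST conflict occurs when two productions N → α and N → β for the same non-terminal have FIRST(α) ∩ FIRST(β) ≠ ∅ (with ε ∈ FIRST of a nullable right-hand side, so two nullable alternatives also conflict).

FIRST sets of the non-terminals at (or reachable through a nullable prefix from) the front of some alternative:
  FIRST(Y) = { '-', '/', 'n' }
  FIRST(X) = { '-', '/', 'n', ε }

Productions for X:
  X → -: FIRST = { '-' }
  X → n Y: FIRST = { 'n' }
  X → Y Y ,: FIRST = { '-', '/', 'n' }
  X → ε: FIRST = { ε }
Productions for Y:
  Y → X - ,: FIRST = { '-', '/', 'n' }
  Y → /: FIRST = { '/' }
  Y → -: FIRST = { '-' }

Conflict for X: X → - and X → Y Y ,
  Overlap: { '-' }
Conflict for X: X → n Y and X → Y Y ,
  Overlap: { 'n' }
Conflict for Y: Y → X - , and Y → /
  Overlap: { '/' }
Conflict for Y: Y → X - , and Y → -
  Overlap: { '-' }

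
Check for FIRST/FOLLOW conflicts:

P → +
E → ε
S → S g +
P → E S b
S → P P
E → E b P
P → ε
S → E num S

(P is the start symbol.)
A FIRST/FOLLOW conflict occurs when a non-terminal N has a nullable alternative N → β (β ⇒* ε) and another alternative N → α with FIRST(α) ∩ FOLLOW(N) ≠ ∅: on such a lookahead the parser cannot decide between expanding α and letting N vanish via β.

Nullable non-terminals: E, P, S.
FIRST sets used below: FIRST(E) = { 'b', ε }, FIRST(S) = { '+', 'b', 'g', 'num', ε }, FIRST(P) = { '+', 'b', 'g', 'num', ε }

E: nullable alternative(s) E → ε; FOLLOW(E) = { '+', 'b', 'g', 'num' }
  E → ε: FIRST \ {ε} = { } — this is the only nullable alternative, skip
  E → E b P: FIRST \ {ε} = { 'b' } — overlaps FOLLOW(E) on { 'b' }: CONFLICT

P: nullable alternative(s) P → ε; FOLLOW(P) = { $, '+', 'b', 'g', 'num' }
  P → +: FIRST \ {ε} = { '+' } — overlaps FOLLOW(P) on { '+' }: CONFLICT
  P → E S b: FIRST \ {ε} = { '+', 'b', 'g', 'num' } — overlaps FOLLOW(P) on { '+', 'b', 'g', 'num' }: CONFLICT
  P → ε: FIRST \ {ε} = { } — this is the only nullable alternative, skip

S: nullable alternative(s) S → P P; FOLLOW(S) = { 'b', 'g' }
  S → S g +: FIRST \ {ε} = { '+', 'b', 'g', 'num' } — overlaps FOLLOW(S) on { 'b', 'g' }: CONFLICT
  S → P P: FIRST \ {ε} = { '+', 'b', 'g', 'num' } — this is the only nullable alternative, skip
  S → E num S: FIRST \ {ε} = { 'b', 'num' } — overlaps FOLLOW(S) on { 'b' }: CONFLICT

So the grammar has 5 FIRST/FOLLOW conflicts (marked CONFLICT above).

Answer: Yes. P → '+' with FOLLOW(P) on { '+' }; P → E S b with FOLLOW(P) on { '+', 'b', 'g', 'num' }; E → E b P with FOLLOW(E) on { 'b' }; S → S g '+' with FOLLOW(S) on { 'b', 'g' }; S → E num S with FOLLOW(S) on { 'b' }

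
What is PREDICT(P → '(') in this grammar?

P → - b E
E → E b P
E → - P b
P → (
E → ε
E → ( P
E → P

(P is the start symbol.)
PREDICT(P → '(') = (FIRST(RHS) \ {ε}) ∪ (FOLLOW(P) if ε ∈ FIRST(RHS), i.e. RHS ⇒* ε)
FIRST('(') = { '(' }
ε ∉ FIRST('('), so FOLLOW(P) is not added.
PREDICT(P → '(') = { '(' }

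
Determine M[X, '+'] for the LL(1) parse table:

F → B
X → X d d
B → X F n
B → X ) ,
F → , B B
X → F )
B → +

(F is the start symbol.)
To find M[X, '+'], we find productions for X where '+' is in the predict set (PREDICT(N → α) = (FIRST(α) \ {ε}) ∪ (FOLLOW(N) if α ⇒* ε)).

Relevant sets:
  FIRST(X) = { '+', ',' }
  FIRST(F) = { '+', ',' }

X → X d d: PREDICT = { '+', ',' }
  '+' is in predict set, so this production goes in M[X, '+']
X → F ): PREDICT = { '+', ',' }
  '+' is in predict set, so this production goes in M[X, '+']

M[X, '+'] = X → X d d, X → F )  (a multiply-defined cell — the grammar is not LL(1))

Answer: X → X d d, X → F )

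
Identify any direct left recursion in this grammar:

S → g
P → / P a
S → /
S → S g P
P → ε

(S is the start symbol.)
Yes, S is left-recursive

Direct left recursion occurs when N → N α for some non-terminal N (the right-hand side begins with the left-hand side itself).

S → g: starts with g
P → / P a: starts with '/'
S → /: starts with '/'
S → S g P: LEFT RECURSIVE (starts with S)
P → ε: starts with ε

The grammar has direct left recursion on: S.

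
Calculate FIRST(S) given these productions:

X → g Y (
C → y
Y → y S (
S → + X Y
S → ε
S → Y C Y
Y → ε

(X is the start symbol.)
To compute FIRST(S), examine every production with S on the left-hand side, reading each right-hand side left to right until a non-nullable symbol is reached.

FIRST sets of the other non-terminals involved (by the same procedure, iterated to a fixed point):
  FIRST(Y) = { 'y', ε }
  FIRST(C) = { 'y' }

From S → + X Y:
  - '+' is a terminal: add '+' and stop
From S → ε:
  - ε-production, so ε ∈ FIRST(S)
From S → Y C Y:
  - Y is a non-terminal: add FIRST(Y) \ {ε} = { 'y' }
    Y is nullable, so continue to the next symbol
  - C is a non-terminal: add FIRST(C) \ {ε} = { 'y' }
    C is not nullable, so stop

Collecting: FIRST(S) = { '+', 'y', ε }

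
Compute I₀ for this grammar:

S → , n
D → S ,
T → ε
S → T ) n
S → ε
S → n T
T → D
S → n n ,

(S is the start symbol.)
First, augment the grammar with S' → S
I₀ = CLOSURE({ [S' → . S] }):
  [S' → . S] has the dot before S: add [S → . , n], [S → . T ) n], [S → .], [S → . n T], [S → . n n ,]
  [S → . T ) n] has the dot before T: add [T → .], [T → . D]
  [T → . D] has the dot before D: add [D → . S ,]
No further items can be added.

I₀ = { [D → . S ,], [S → . , n], [S → . T ) n], [S → . n T], [S → . n n ,], [S → .], [S' → . S], [T → . D], [T → .] }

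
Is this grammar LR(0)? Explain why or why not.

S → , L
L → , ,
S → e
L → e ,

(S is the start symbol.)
Yes, the grammar is LR(0)

Augment with S' → S and build the canonical LR(0) collection (I0 = CLOSURE({[S' → . S]}), then GOTO on every symbol after a dot until no new states appear). It has 9 states:
  I0: { [S → . , L], [S → . e], [S' → . S] }  — shift
  I1: { [L → . , ,], [L → . e ,], [S → , . L] }  — shift
  I2: { [S' → S .] }  — accept
  I3: { [S → e .] }  — reduce
  I4: { [L → , . ,] }  — shift
  I5: { [S → , L .] }  — reduce
  I6: { [L → e . ,] }  — shift
  I7: { [L → e , .] }  — reduce
  I8: { [L → , , .] }  — reduce

Every state is either a pure shift/goto state or contains exactly one complete item and nothing to shift — no conflicts. The grammar is LR(0).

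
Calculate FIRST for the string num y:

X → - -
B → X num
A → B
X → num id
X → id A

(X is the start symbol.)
{ 'num' }

To compute FIRST(num y), process the symbols left to right:
Symbol num is a terminal. Add 'num' and stop.
FIRST(num y) = { 'num' }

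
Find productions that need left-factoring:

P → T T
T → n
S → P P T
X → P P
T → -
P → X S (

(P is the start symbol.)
Left-factoring is needed when two productions for the same non-terminal
share a common prefix on the right-hand side.

Productions for P:
  P → T T
  P → X S (
Productions for T:
  T → n
  T → -

No common prefixes found.

Answer: No, left-factoring is not needed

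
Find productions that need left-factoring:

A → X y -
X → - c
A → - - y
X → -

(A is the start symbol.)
Yes, X has productions with common prefix '-'

Left-factoring is needed when two productions for the same non-terminal
share a common prefix on the right-hand side.

Productions for A:
  A → X y -
  A → - - y
Productions for X:
  X → - c
  X → -

Found common prefix '-' in productions for X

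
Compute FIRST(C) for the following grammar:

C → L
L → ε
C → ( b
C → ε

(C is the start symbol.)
To compute FIRST(C), examine every production with C on the left-hand side, reading each right-hand side left to right until a non-nullable symbol is reached.

FIRST sets of the other non-terminals involved (by the same procedure, iterated to a fixed point):
  FIRST(L) = { ε }

From C → L:
  - L is a non-terminal: add FIRST(L) \ {ε} = { }
    L is nullable and nothing follows, so the whole right-hand side can vanish: ε ∈ FIRST(C)
From C → ( b:
  - '(' is a terminal: add '(' and stop
From C → ε:
  - ε-production, so ε ∈ FIRST(C)

Collecting: FIRST(C) = { '(', ε }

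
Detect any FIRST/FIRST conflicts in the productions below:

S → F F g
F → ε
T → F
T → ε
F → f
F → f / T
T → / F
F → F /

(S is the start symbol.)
FIRST sets of the non-terminals at (or reachable through a nullable prefix from) the front of some alternative:
  FIRST(F) = { '/', 'f', ε }

Productions for F:
  F → ε: FIRST = { ε }
  F → f: FIRST = { 'f' }
  F → f / T: FIRST = { 'f' }
  F → F /: FIRST = { '/', 'f' }
Productions for T:
  T → F: FIRST = { '/', 'f', ε }
  T → ε: FIRST = { ε }
  T → / F: FIRST = { '/' }
S has only one production, so no FIRST/FIRST conflict is possible there.

Conflict for F: F → f and F → f / T
  Overlap: { 'f' }
Conflict for F: F → f and F → F /
  Overlap: { 'f' }
Conflict for F: F → f / T and F → F /
  Overlap: { 'f' }
Conflict for T: T → F and T → ε
  Overlap: { ε }
Conflict for T: T → F and T → / F
  Overlap: { '/' }

Answer: Yes. F → f / F → f '/' T on { 'f' }; F → f / F → F '/' on { 'f' }; F → f '/' T / F → F '/' on { 'f' }; T → F / T → ε on { ε }; T → F / T → '/' F on { '/' }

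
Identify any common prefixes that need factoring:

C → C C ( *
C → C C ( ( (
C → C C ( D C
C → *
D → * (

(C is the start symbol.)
Yes, C has productions with common prefix 'C C ('

Left-factoring is needed when two productions for the same non-terminal
share a common prefix on the right-hand side.

Productions for C:
  C → C C ( *
  C → C C ( ( (
  C → C C ( D C
  C → *

Found common prefix 'C C (' in productions for C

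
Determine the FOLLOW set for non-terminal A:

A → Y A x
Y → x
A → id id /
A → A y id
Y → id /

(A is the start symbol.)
{ $, 'x', 'y' }

A is the start symbol, so $ ∈ FOLLOW(A).
In A → Y A x: A is followed by x, add FIRST(x) \ {ε} = { 'x' }
In A → A y id: A is followed by y id, add FIRST(y id) \ {ε} = { 'y' }

Taking the union: FOLLOW(A) = { $, 'x', 'y' }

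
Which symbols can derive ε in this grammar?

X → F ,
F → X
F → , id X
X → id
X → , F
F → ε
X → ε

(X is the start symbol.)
{ 'F', 'X' }

A non-terminal is nullable if it can derive ε (the empty string): either it has an ε-production, or it has a production whose right-hand side consists entirely of nullable non-terminals.

ε-productions: F → ε, X → ε
So F, X are immediately nullable.
Every non-terminal is now nullable.
Nullable = { 'F', 'X' }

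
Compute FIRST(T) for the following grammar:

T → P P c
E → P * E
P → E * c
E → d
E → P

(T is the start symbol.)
{ 'd' }

To compute FIRST(T), examine every production with T on the left-hand side, reading each right-hand side left to right until a non-nullable symbol is reached.

FIRST sets of the other non-terminals involved (by the same procedure, iterated to a fixed point):
  FIRST(P) = { 'd' }

From T → P P c:
  - P is a non-terminal: add FIRST(P) \ {ε} = { 'd' }
    P is not nullable, so stop

Collecting: FIRST(T) = { 'd' }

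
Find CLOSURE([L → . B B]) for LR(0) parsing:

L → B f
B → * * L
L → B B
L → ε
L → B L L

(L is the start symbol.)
To compute CLOSURE, for each item [A → α.Bβ] where B is a non-terminal, add [B → .γ] for all productions B → γ; repeat for the newly added items until nothing changes.

Start with: [L → . B B]
  [L → . B B] has the dot before B: add [B → . * * L]
No further items can be added.

CLOSURE = { [B → . * * L], [L → . B B] }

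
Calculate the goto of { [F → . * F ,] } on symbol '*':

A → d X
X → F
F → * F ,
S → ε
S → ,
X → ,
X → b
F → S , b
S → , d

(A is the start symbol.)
{ [F → * . F ,], [F → . * F ,], [F → . S , b], [S → . , d], [S → . ,], [S → .] }

GOTO(I, '*') = CLOSURE({ [A → αX.β] : [A → α.Xβ] ∈ I, X = '*' })

Items with dot before '*', with the dot advanced:
  [F → . * F ,] → [F → * . F ,]
Closure of the advanced items:
  [F → * . F ,] has the dot before F: add [F → . * F ,], [F → . S , b]
  [F → . S , b] has the dot before S: add [S → .], [S → . ,], [S → . , d]

GOTO = { [F → * . F ,], [F → . * F ,], [F → . S , b], [S → . , d], [S → . ,], [S → .] }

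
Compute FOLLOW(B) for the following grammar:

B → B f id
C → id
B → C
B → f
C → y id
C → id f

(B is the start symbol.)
To compute FOLLOW(B), find every occurrence of B on a right-hand side N → α B β: add FIRST(β) \ {ε}, and if β is empty or nullable also add FOLLOW(N). Iterate to a fixed point.

B is the start symbol, so $ ∈ FOLLOW(B).
In B → B f id: B is followed by f id, add FIRST(f id) \ {ε} = { 'f' }

Taking the union: FOLLOW(B) = { $, 'f' }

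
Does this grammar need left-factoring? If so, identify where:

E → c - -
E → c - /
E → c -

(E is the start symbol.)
Left-factoring is needed when two productions for the same non-terminal
share a common prefix on the right-hand side.

Productions for E:
  E → c - -
  E → c - /
  E → c -

Found common prefix 'c -' in productions for E

Answer: Yes, E has productions with common prefix 'c -'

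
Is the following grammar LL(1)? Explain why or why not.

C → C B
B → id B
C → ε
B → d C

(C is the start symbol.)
No. Predict set conflict for C: { 'd', 'id' }

Relevant sets:
  FIRST(C) = { 'd', 'id', ε }
  FIRST(B) = { 'd', 'id' }
  FOLLOW(C) = { $, 'd', 'id' }

For C:
  PREDICT(C → C B) = { 'd', 'id' }
  PREDICT(C → ε) = { $, 'd', 'id' }
For B:
  PREDICT(B → id B) = { 'id' }
  PREDICT(B → d C) = { 'd' }

Conflict found: Predict set conflict for C: { 'd', 'id' }
The grammar is NOT LL(1).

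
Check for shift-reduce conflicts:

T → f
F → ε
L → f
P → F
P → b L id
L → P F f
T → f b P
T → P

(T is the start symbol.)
Yes — I0: [F → .] vs [P → . b L id]; I4: [F → .] vs [L → . f]; I5: [T → f .] vs [T → f . b P]; I6: [F → .] vs [P → . b L id]

Augment with T' → T and build the canonical LR(0) collection (I0 = CLOSURE({[T' → . T]}), then GOTO on every symbol after a dot until no new states appear). It has 14 states:
  I0: { [F → .], [P → . F], [P → . b L id], [T → . P], [T → . f b P], [T → . f], [T' → . T] }  — shift, reduce
  I1: { [P → F .] }  — reduce
  I2: { [T → P .] }  — reduce
  I3: { [T' → T .] }  — accept
  I4: { [F → .], [L → . P F f], [L → . f], [P → . F], [P → . b L id], [P → b . L id] }  — shift, reduce
  I5: { [T → f . b P], [T → f .] }  — shift, reduce
  I6: { [F → .], [P → . F], [P → . b L id], [T → f b . P] }  — shift, reduce
  I7: { [T → f b P .] }  — reduce
  I8: { [P → b L . id] }  — shift
  I9: { [F → .], [L → P . F f] }  — reduce
  I10: { [L → f .] }  — reduce
  I11: { [L → P F . f] }  — shift
  I12: { [L → P F f .] }  — reduce
  I13: { [P → b L id .] }  — reduce

I0 contains reduce item [F → .] and shift items [P → . b L id], [T → . f], [T → . f b P] — shift-reduce conflict.
I4 contains reduce item [F → .] and shift items [L → . f], [P → . b L id] — shift-reduce conflict.
I5 contains reduce item [T → f .] and shift item [T → f . b P] — shift-reduce conflict.
I6 contains reduce item [F → .] and shift item [P → . b L id] — shift-reduce conflict.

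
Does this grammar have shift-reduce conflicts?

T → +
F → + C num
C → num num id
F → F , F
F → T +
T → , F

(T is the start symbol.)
Augment with T' → T and build the canonical LR(0) collection (I0 = CLOSURE({[T' → . T]}), then GOTO on every symbol after a dot until no new states appear). It has 15 states:
  I0: { [T → . +], [T → . , F], [T' → . T] }  — shift
  I1: { [T → + .] }  — reduce
  I2: { [F → . + C num], [F → . F , F], [F → . T +], [T → , . F], [T → . +], [T → . , F] }  — shift
  I3: { [T' → T .] }  — accept
  I4: { [C → . num num id], [F → + . C num], [T → + .] }  — shift, reduce
  I5: { [F → F . , F], [T → , F .] }  — shift, reduce
  I6: { [F → T . +] }  — shift
  I7: { [F → T + .] }  — reduce
  I8: { [F → . + C num], [F → . F , F], [F → . T +], [F → F , . F], [T → . +], [T → . , F] }  — shift
  I9: { [F → F , F .], [F → F . , F] }  — shift, reduce
  I10: { [F → + C . num] }  — shift
  I11: { [C → num . num id] }  — shift
  I12: { [C → num num . id] }  — shift
  I13: { [C → num num id .] }  — reduce
  I14: { [F → + C num .] }  — reduce

I4 contains reduce item [T → + .] and shift item [C → . num num id] — shift-reduce conflict.
I5 contains reduce item [T → , F .] and shift item [F → F . , F] — shift-reduce conflict.
I9 contains reduce item [F → F , F .] and shift item [F → F . , F] — shift-reduce conflict.

Answer: Yes — I4: [T → + .] vs [C → . num num id]; I5: [T → , F .] vs [F → F . , F]; I9: [F → F , F .] vs [F → F . , F]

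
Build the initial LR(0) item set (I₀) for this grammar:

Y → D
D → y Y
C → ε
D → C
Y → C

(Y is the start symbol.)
{ [C → .], [D → . C], [D → . y Y], [Y → . C], [Y → . D], [Y' → . Y] }

First, augment the grammar with Y' → Y
I₀ = CLOSURE({ [Y' → . Y] }):
  [Y' → . Y] has the dot before Y: add [Y → . D], [Y → . C]
  [Y → . D] has the dot before D: add [D → . y Y], [D → . C]
  [Y → . C] has the dot before C: add [C → .]
No further items can be added.

I₀ = { [C → .], [D → . C], [D → . y Y], [Y → . C], [Y → . D], [Y' → . Y] }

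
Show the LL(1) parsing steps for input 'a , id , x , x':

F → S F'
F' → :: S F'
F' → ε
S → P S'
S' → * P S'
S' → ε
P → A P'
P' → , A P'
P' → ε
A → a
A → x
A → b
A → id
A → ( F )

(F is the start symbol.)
Stack is shown with the top on the left.

Stack           Input             Action
----------------------------------------
F $             a , id , x , x $  output F → S F'
S F' $          a , id , x , x $  output S → P S'
P S' F' $       a , id , x , x $  output P → A P'
A P' S' F' $    a , id , x , x $  output A → a
a P' S' F' $    a , id , x , x $  match 'a'
P' S' F' $      , id , x , x $    output P' → , A P'
, A P' S' F' $  , id , x , x $    match ','
A P' S' F' $    id , x , x $      output A → id
id P' S' F' $   id , x , x $      match 'id'
P' S' F' $      , x , x $         output P' → , A P'
, A P' S' F' $  , x , x $         match ','
A P' S' F' $    x , x $           output A → x
x P' S' F' $    x , x $           match 'x'
P' S' F' $      , x $             output P' → , A P'
, A P' S' F' $  , x $             match ','
A P' S' F' $    x $               output A → x
x P' S' F' $    x $               match 'x'
P' S' F' $      $                 output P' → ε
S' F' $         $                 output S' → ε
F' $            $                 output F' → ε
$               $                 accept

The string is accepted.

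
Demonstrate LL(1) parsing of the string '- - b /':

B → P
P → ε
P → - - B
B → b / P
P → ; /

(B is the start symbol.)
LL(1) parsing maintains a stack (initially the start symbol over $) and the input. At each step: if the stack top is a terminal, match it against the current input token; if it is a non-terminal N, replace it with the RHS of M[N, lookahead] (the unique production whose predict set contains the lookahead).

Stack is shown with the top on the left.

Stack    Input      Action
--------------------------
B $      - - b / $  output B → P
P $      - - b / $  output P → - - B
- - B $  - - b / $  match '-'
- B $    - b / $    match '-'
B $      b / $      output B → b / P
b / P $  b / $      match 'b'
/ P $    / $        match '/'
P $      $          output P → ε
$        $          accept

The string is accepted.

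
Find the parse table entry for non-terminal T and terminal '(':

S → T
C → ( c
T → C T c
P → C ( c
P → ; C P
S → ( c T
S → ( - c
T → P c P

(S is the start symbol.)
To find M[T, '('], we find productions for T where '(' is in the predict set (PREDICT(N → α) = (FIRST(α) \ {ε}) ∪ (FOLLOW(N) if α ⇒* ε)).

Relevant sets:
  FIRST(C) = { '(' }
  FIRST(P) = { '(', ';' }

T → C T c: PREDICT = { '(' }
  '(' is in predict set, so this production goes in M[T, '(']
T → P c P: PREDICT = { '(', ';' }
  '(' is in predict set, so this production goes in M[T, '(']

M[T, '('] = T → C T c, T → P c P  (a multiply-defined cell — the grammar is not LL(1))

Answer: T → C T c, T → P c P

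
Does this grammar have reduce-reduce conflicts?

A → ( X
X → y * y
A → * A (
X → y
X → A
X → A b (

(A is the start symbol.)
Augment with A' → A and build the canonical LR(0) collection (I0 = CLOSURE({[A' → . A]}), then GOTO on every symbol after a dot until no new states appear). It has 13 states:
  I0: { [A → . ( X], [A → . * A (], [A' → . A] }  — shift
  I1: { [A → ( . X], [A → . ( X], [A → . * A (], [X → . A b (], [X → . A], [X → . y * y], [X → . y] }  — shift
  I2: { [A → * . A (], [A → . ( X], [A → . * A (] }  — shift
  I3: { [A' → A .] }  — accept
  I4: { [A → * A . (] }  — shift
  I5: { [A → * A ( .] }  — reduce
  I6: { [X → A . b (], [X → A .] }  — shift, reduce
  I7: { [A → ( X .] }  — reduce
  I8: { [X → y . * y], [X → y .] }  — shift, reduce
  I9: { [X → y * . y] }  — shift
  I10: { [X → y * y .] }  — reduce
  I11: { [X → A b . (] }  — shift
  I12: { [X → A b ( .] }  — reduce

No state contains more than one complete item.

Answer: No reduce-reduce conflicts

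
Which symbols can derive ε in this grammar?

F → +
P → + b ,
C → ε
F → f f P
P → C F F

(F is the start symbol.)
{ 'C' }

ε-productions: C → ε
So C is immediately nullable.
No further non-terminal can be added: every production for the remaining non-terminals contains a terminal or a non-nullable non-terminal.
Nullable = { 'C' }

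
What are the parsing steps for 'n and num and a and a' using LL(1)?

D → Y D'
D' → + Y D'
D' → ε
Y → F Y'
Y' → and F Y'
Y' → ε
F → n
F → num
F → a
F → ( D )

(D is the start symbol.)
Stack is shown with the top on the left.

Stack          Input                    Action
----------------------------------------------
D $            n and num and a and a $  output D → Y D'
Y D' $         n and num and a and a $  output Y → F Y'
F Y' D' $      n and num and a and a $  output F → n
n Y' D' $      n and num and a and a $  match 'n'
Y' D' $        and num and a and a $    output Y' → and F Y'
and F Y' D' $  and num and a and a $    match 'and'
F Y' D' $      num and a and a $        output F → num
num Y' D' $    num and a and a $        match 'num'
Y' D' $        and a and a $            output Y' → and F Y'
and F Y' D' $  and a and a $            match 'and'
F Y' D' $      a and a $                output F → a
a Y' D' $      a and a $                match 'a'
Y' D' $        and a $                  output Y' → and F Y'
and F Y' D' $  and a $                  match 'and'
F Y' D' $      a $                      output F → a
a Y' D' $      a $                      match 'a'
Y' D' $        $                        output Y' → ε
D' $           $                        output D' → ε
$              $                        accept

The string is accepted.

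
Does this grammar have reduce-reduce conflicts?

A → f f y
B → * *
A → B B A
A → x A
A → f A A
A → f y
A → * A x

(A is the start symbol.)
Augment with A' → A and build the canonical LR(0) collection (I0 = CLOSURE({[A' → . A]}), then GOTO on every symbol after a dot until no new states appear). It has 19 states:
  I0: { [A → . * A x], [A → . B B A], [A → . f A A], [A → . f f y], [A → . f y], [A → . x A], [A' → . A], [B → . * *] }  — shift
  I1: { [A → * . A x], [A → . * A x], [A → . B B A], [A → . f A A], [A → . f f y], [A → . f y], [A → . x A], [B → * . *], [B → . * *] }  — shift
  I2: { [A' → A .] }  — accept
  I3: { [A → B . B A], [B → . * *] }  — shift
  I4: { [A → . * A x], [A → . B B A], [A → . f A A], [A → . f f y], [A → . f y], [A → . x A], [A → f . A A], [A → f . f y], [A → f . y], [B → . * *] }  — shift
  I5: { [A → . * A x], [A → . B B A], [A → . f A A], [A → . f f y], [A → . f y], [A → . x A], [A → x . A], [B → . * *] }  — shift
  I6: { [A → x A .] }  — reduce
  I7: { [A → . * A x], [A → . B B A], [A → . f A A], [A → . f f y], [A → . f y], [A → . x A], [A → f A . A], [B → . * *] }  — shift
  I8: { [A → . * A x], [A → . B B A], [A → . f A A], [A → . f f y], [A → . f y], [A → . x A], [A → f . A A], [A → f . f y], [A → f . y], [A → f f . y], [B → . * *] }  — shift
  I9: { [A → f y .] }  — reduce
  I10: { [A → f f y .], [A → f y .] }  — 2 reduces
  I11: { [A → f A A .] }  — reduce
  I12: { [B → * . *] }  — shift
  I13: { [A → . * A x], [A → . B B A], [A → . f A A], [A → . f f y], [A → . f y], [A → . x A], [A → B B . A], [B → . * *] }  — shift
  I14: { [A → B B A .] }  — reduce
  I15: { [B → * * .] }  — reduce
  I16: { [A → * . A x], [A → . * A x], [A → . B B A], [A → . f A A], [A → . f f y], [A → . f y], [A → . x A], [B → * * .], [B → * . *], [B → . * *] }  — shift, reduce
  I17: { [A → * A . x] }  — shift
  I18: { [A → * A x .] }  — reduce

I10 contains complete items [A → f f y .], [A → f y .] — reduce-reduce conflict.

Answer: Yes — I10: [A → f f y .] vs [A → f y .]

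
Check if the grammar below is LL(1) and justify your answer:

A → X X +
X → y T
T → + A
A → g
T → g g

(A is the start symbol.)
Yes, the grammar is LL(1).

Relevant sets:
  FIRST(X) = { 'y' }

For A:
  PREDICT(A → X X '+') = { 'y' }
  PREDICT(A → g) = { 'g' }
For T:
  PREDICT(T → '+' A) = { '+' }
  PREDICT(T → g g) = { 'g' }
X has a single production, so nothing to check there.

All predict sets are disjoint. The grammar IS LL(1).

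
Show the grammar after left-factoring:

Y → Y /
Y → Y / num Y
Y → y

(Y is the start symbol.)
Left-factoring transforms A → αβ₁ | αβ₂ into A → αA' and A' → β₁ | β₂
(α is the longest common prefix among the alternatives). Repeat until
no nonterminal has two alternatives with a common prefix.

Round 1: Y has alternatives sharing prefix 'Y /'. Introduce Y': Y → Y / Y'
  Add: Y' → ε
  Add: Y' → num Y

No remaining common prefixes — done.

Resulting grammar:
Y → Y / Y'
Y' → ε
Y' → num Y
Y → y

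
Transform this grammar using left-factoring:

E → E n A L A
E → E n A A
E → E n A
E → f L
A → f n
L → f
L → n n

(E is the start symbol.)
Left-factoring transforms A → αβ₁ | αβ₂ into A → αA' and A' → β₁ | β₂
(α is the longest common prefix among the alternatives). Repeat until
no nonterminal has two alternatives with a common prefix.

Round 1: E has alternatives sharing prefix 'E n A'. Introduce E': E → E n A E'
  Add: E' → L A
  Add: E' → A
  Add: E' → ε

No remaining common prefixes — done.

Resulting grammar:
E → E n A E'
E' → L A
E' → A
E' → ε
E → f L
A → f n
L → f
L → n n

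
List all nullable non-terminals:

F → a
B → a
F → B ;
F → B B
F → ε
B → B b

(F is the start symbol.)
A non-terminal is nullable if it can derive ε (the empty string): either it has an ε-production, or it has a production whose right-hand side consists entirely of nullable non-terminals.

ε-productions: F → ε
So F is immediately nullable.
No further non-terminal can be added: every production for the remaining non-terminals contains a terminal or a non-nullable non-terminal.
Nullable = { 'F' }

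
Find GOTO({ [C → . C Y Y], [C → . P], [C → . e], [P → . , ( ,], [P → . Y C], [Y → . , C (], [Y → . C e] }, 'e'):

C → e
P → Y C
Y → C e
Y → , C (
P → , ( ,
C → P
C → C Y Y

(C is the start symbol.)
GOTO(I, 'e') = CLOSURE({ [A → αX.β] : [A → α.Xβ] ∈ I, X = 'e' })

Items with dot before 'e', with the dot advanced:
  [C → . e] → [C → e .]
Closure adds nothing (no advanced item has the dot before a non-terminal).

GOTO = { [C → e .] }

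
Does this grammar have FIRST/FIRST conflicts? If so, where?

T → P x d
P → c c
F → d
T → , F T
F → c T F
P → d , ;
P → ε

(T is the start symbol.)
No FIRST/FIRST conflicts.

A FIRST/FIRST conflict occurs when two productions N → α and N → β for the same non-terminal have FIRST(α) ∩ FIRST(β) ≠ ∅ (with ε ∈ FIRST of a nullable right-hand side, so two nullable alternatives also conflict).

FIRST sets of the non-terminals at (or reachable through a nullable prefix from) the front of some alternative:
  FIRST(P) = { 'c', 'd', ε }

Productions for T:
  T → P x d: FIRST = { 'c', 'd', 'x' }
  T → , F T: FIRST = { ',' }
Productions for P:
  P → c c: FIRST = { 'c' }
  P → d , ;: FIRST = { 'd' }
  P → ε: FIRST = { ε }
Productions for F:
  F → d: FIRST = { 'd' }
  F → c T F: FIRST = { 'c' }

All alternatives of each non-terminal have pairwise disjoint FIRST sets.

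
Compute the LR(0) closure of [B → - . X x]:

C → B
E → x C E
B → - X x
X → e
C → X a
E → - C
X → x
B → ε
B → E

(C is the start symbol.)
{ [B → - . X x], [X → . e], [X → . x] }

To compute CLOSURE, for each item [A → α.Bβ] where B is a non-terminal, add [B → .γ] for all productions B → γ; repeat for the newly added items until nothing changes.

Start with: [B → - . X x]
  [B → - . X x] has the dot before X: add [X → . e], [X → . x]
No further items can be added.

CLOSURE = { [B → - . X x], [X → . e], [X → . x] }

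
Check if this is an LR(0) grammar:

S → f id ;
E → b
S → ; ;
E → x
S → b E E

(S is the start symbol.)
Yes, the grammar is LR(0)

A grammar is LR(0) if no state in the canonical LR(0) collection has:
  - both a shift item (dot before a terminal) and a complete item (shift-reduce conflict), or
  - two or more complete items (reduce-reduce conflict; the accept item [S' → S .] counts as a complete item here).

Augment with S' → S and build the canonical LR(0) collection (I0 = CLOSURE({[S' → . S]}), then GOTO on every symbol after a dot until no new states appear). It has 12 states:
  I0: { [S → . ; ;], [S → . b E E], [S → . f id ;], [S' → . S] }  — shift
  I1: { [S → ; . ;] }  — shift
  I2: { [S' → S .] }  — accept
  I3: { [E → . b], [E → . x], [S → b . E E] }  — shift
  I4: { [S → f . id ;] }  — shift
  I5: { [S → f id . ;] }  — shift
  I6: { [S → f id ; .] }  — reduce
  I7: { [E → . b], [E → . x], [S → b E . E] }  — shift
  I8: { [E → b .] }  — reduce
  I9: { [E → x .] }  — reduce
  I10: { [S → b E E .] }  — reduce
  I11: { [S → ; ; .] }  — reduce

Every state is either a pure shift/goto state or contains exactly one complete item and nothing to shift — no conflicts. The grammar is LR(0).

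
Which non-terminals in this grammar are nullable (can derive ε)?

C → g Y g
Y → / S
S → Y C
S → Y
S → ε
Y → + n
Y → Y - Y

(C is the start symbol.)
{ 'S' }

ε-productions: S → ε
So S is immediately nullable.
No further non-terminal can be added: every production for the remaining non-terminals contains a terminal or a non-nullable non-terminal.
Nullable = { 'S' }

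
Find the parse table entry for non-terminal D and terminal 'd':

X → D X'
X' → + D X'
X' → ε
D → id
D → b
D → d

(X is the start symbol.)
D → d

To find M[D, 'd'], we find productions for D where 'd' is in the predict set (PREDICT(N → α) = (FIRST(α) \ {ε}) ∪ (FOLLOW(N) if α ⇒* ε)).

D → id: PREDICT = { 'id' }
D → b: PREDICT = { 'b' }
D → d: PREDICT = { 'd' }
  'd' is in predict set, so this production goes in M[D, 'd']

M[D, 'd'] = D → d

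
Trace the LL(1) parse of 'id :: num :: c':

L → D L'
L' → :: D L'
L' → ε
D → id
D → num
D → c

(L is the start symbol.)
LL(1) parsing maintains a stack (initially the start symbol over $) and the input. At each step: if the stack top is a terminal, match it against the current input token; if it is a non-terminal N, replace it with the RHS of M[N, lookahead] (the unique production whose predict set contains the lookahead).

Stack is shown with the top on the left.

Stack      Input             Action
-----------------------------------
L $        id :: num :: c $  output L → D L'
D L' $     id :: num :: c $  output D → id
id L' $    id :: num :: c $  match 'id'
L' $       :: num :: c $     output L' → :: D L'
:: D L' $  :: num :: c $     match '::'
D L' $     num :: c $        output D → num
num L' $   num :: c $        match 'num'
L' $       :: c $            output L' → :: D L'
:: D L' $  :: c $            match '::'
D L' $     c $               output D → c
c L' $     c $               match 'c'
L' $       $                 output L' → ε
$          $                 accept

The string is accepted.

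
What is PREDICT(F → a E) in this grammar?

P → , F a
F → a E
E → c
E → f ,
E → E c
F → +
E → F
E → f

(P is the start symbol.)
PREDICT(F → a E) = (FIRST(RHS) \ {ε}) ∪ (FOLLOW(F) if ε ∈ FIRST(RHS), i.e. RHS ⇒* ε)
FIRST(a E) = { 'a' }
ε ∉ FIRST(a E), so FOLLOW(F) is not added.
PREDICT(F → a E) = { 'a' }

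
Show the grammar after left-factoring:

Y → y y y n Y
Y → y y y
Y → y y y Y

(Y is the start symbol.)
Left-factoring transforms A → αβ₁ | αβ₂ into A → αA' and A' → β₁ | β₂
(α is the longest common prefix among the alternatives). Repeat until
no nonterminal has two alternatives with a common prefix.

Round 1: Y has alternatives sharing prefix 'y y y'. Introduce Y': Y → y y y Y'
  Add: Y' → n Y
  Add: Y' → ε
  Add: Y' → Y

No remaining common prefixes — done.

Resulting grammar:
Y → y y y Y'
Y' → n Y
Y' → ε
Y' → Y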